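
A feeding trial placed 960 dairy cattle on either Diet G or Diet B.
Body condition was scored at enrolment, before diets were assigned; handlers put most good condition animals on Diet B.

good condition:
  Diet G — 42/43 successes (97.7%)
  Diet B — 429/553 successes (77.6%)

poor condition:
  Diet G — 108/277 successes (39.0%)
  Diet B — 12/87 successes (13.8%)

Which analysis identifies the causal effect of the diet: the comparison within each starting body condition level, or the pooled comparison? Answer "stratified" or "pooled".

Nothing the diet does changes starting body condition; the imbalance is an allocation artefact. With starting body condition also predicting the outcome, the pooled figure is confounded, and the within-stratum comparison is the causal one.
Within each level — good condition: 97.7% vs 77.6%; poor condition: 39.0% vs 13.8% — Diet G is higher every time.

stratified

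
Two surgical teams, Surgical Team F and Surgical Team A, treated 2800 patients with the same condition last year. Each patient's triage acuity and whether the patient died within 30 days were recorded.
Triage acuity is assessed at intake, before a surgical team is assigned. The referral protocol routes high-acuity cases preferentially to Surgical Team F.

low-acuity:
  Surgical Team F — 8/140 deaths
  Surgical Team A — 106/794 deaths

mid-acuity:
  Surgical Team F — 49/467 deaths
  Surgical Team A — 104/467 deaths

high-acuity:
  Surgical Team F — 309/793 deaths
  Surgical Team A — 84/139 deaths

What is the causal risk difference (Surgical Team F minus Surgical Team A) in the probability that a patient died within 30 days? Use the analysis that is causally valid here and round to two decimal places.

Surgical Team F is lower inside every triage acuity stratum but Surgical Team A is lower in aggregate. Whether to stratify depends on how triage acuity relates to the surgical team.
Triage acuity satisfies the back-door criterion: it is not a descendant of the surgical team, and it blocks the spurious path from surgical team to outcome. Adjusting for it (i.e., using the within-triage acuity rates) gives the causal effect.
Adjusting over the population distribution of triage acuity: 0.334·(0.057−0.134) + 0.334·(0.105−0.223) + 0.333·(0.390−0.604) = -0.136.

-0.14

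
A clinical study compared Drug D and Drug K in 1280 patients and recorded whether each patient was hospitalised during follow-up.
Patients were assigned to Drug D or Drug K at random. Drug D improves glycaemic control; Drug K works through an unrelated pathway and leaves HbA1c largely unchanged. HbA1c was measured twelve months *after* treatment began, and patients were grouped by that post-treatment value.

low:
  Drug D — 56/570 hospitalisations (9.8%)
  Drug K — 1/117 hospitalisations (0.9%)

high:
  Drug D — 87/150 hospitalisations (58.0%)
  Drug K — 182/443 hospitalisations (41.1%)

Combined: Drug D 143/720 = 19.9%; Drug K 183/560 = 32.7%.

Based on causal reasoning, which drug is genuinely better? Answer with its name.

Drug D

Because the drug influences HbA1c, HbA1c is a post-treatment mediator, not a confounder. Stratifying on it would bias the estimate; the causal effect is the crude pooled difference.
Pooled: Drug D 19.9% vs Drug K 32.7%; Drug D is lower overall.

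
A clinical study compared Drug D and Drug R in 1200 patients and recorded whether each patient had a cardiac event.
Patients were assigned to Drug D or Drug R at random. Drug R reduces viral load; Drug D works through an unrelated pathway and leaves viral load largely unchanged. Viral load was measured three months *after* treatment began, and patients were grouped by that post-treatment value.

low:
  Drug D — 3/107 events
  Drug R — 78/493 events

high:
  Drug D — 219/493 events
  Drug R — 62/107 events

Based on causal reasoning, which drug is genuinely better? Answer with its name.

Drug R

Viral load here is a post-treatment variable shaped by the drug; conditioning on it would introduce bias rather than remove it. The overall comparison is the causal one.
Pooled: Drug D 37.0% vs Drug R 23.3%; Drug R is lower overall.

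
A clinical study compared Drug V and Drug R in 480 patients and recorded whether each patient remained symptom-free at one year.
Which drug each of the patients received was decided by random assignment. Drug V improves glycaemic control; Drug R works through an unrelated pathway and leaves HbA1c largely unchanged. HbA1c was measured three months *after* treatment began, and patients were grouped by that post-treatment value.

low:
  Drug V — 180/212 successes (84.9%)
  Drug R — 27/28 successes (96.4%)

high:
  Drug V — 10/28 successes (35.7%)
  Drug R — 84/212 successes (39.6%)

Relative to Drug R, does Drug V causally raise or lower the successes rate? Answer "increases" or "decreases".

HbA1c is recorded after the drug and is itself shifted by it — it sits on the causal path from drug to outcome. Conditioning on a mediator would strip out part of the effect we want; the pooled comparison gives the total causal effect.
Pooled: Drug V 79.2% vs Drug R 46.2%; Drug V is higher overall.

increases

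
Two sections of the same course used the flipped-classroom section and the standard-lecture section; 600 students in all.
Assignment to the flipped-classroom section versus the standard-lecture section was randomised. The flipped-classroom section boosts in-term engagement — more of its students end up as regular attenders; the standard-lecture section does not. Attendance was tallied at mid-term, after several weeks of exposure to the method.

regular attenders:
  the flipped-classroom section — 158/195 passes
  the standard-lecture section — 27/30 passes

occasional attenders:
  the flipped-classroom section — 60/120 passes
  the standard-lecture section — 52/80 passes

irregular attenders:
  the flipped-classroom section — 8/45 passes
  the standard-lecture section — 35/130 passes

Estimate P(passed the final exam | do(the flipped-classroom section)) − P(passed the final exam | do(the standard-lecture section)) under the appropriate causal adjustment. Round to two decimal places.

The mid-term attendance-specific comparison favours the standard-lecture section throughout, but the pooled figures favour the flipped-classroom section. The question is whether to condition on mid-term attendance.
Because the teaching method influences mid-term attendance, mid-term attendance is a post-treatment mediator, not a confounder. Stratifying on it would bias the estimate; the causal effect is the crude pooled difference.
The causal difference is the pooled difference: 0.628 − 0.475 = +0.153.

+0.15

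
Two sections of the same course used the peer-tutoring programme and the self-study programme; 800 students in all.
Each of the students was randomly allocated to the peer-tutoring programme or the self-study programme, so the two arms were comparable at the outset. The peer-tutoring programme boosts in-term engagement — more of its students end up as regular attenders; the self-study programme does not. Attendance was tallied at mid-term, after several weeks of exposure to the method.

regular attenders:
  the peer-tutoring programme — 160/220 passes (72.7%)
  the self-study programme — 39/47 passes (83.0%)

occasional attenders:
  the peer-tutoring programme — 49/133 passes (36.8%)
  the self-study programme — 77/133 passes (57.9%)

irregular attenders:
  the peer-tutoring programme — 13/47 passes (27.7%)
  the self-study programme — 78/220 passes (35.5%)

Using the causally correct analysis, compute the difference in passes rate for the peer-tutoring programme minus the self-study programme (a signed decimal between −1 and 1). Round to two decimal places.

+0.07

Mid-term attendance here is a post-treatment variable shaped by the teaching method; conditioning on it would introduce bias rather than remove it. The overall comparison is the causal one.
The causal difference is the pooled difference: 0.555 − 0.485 = +0.070.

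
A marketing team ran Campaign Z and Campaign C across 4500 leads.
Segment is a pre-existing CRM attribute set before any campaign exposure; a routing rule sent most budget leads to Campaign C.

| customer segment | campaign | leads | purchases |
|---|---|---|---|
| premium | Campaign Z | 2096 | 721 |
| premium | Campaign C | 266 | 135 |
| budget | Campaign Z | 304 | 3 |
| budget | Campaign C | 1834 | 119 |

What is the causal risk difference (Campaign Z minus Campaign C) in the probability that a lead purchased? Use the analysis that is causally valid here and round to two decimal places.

Campaign C is higher inside every customer segment stratum but Campaign Z is higher in aggregate. Whether to stratify depends on how customer segment relates to the campaign.
Nothing the campaign does changes customer segment; the imbalance is an allocation artefact. With customer segment also predicting the outcome, the pooled figure is confounded, and the within-stratum comparison is the causal one.
Adjusting over the population distribution of customer segment: 0.525·(0.344−0.508) + 0.475·(0.010−0.065) = -0.112.

-0.11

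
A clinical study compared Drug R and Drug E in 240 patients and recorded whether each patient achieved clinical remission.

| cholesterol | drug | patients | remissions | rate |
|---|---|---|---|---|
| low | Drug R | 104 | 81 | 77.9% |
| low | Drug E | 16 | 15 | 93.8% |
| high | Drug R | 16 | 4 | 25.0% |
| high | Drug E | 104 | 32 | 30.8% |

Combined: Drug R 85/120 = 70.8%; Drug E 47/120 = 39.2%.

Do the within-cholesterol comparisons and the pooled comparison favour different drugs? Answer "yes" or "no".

yes

Within each cholesterol level (low 77.9% vs 93.8%; high 25.0% vs 30.8%), Drug E has the higher rate every time. Pooled: 70.8% vs 39.2% — Drug R has the higher rate overall. The two comparisons disagree.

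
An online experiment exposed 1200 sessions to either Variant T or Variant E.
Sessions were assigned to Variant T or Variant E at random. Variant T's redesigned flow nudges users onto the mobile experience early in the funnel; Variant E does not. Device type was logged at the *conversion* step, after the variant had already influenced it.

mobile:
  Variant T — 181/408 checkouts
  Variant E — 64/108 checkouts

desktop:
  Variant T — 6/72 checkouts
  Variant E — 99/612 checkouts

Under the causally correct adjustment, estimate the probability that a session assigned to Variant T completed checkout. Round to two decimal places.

Within every device type level Variant E has the higher rate, yet pooled Variant T does — Simpson's reversal.
Stratifying would compare variants among sessions the variants themselves sorted into device type groups — a form of selection on an intermediate. The unconditioned pooled rates give the total causal effect.
So P(outcome | do(Variant T)) is just the pooled rate for Variant T: 187/480 = 0.390.

0.39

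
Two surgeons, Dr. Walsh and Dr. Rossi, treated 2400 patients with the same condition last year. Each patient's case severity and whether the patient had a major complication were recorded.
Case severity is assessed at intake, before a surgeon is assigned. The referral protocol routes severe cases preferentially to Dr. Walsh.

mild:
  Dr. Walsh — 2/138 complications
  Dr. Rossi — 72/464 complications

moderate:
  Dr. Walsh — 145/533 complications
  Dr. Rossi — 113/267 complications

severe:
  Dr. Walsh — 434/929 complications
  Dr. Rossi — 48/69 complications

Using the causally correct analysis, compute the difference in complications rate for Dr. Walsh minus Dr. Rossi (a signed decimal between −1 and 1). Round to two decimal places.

Nothing the surgeon does changes case severity; the imbalance is an allocation artefact. With case severity also predicting the outcome, the pooled figure is confounded, and the within-stratum comparison is the causal one.
Adjusting over the population distribution of case severity: 0.251·(0.014−0.155) + 0.333·(0.272−0.423) + 0.416·(0.467−0.696) = -0.181.

-0.18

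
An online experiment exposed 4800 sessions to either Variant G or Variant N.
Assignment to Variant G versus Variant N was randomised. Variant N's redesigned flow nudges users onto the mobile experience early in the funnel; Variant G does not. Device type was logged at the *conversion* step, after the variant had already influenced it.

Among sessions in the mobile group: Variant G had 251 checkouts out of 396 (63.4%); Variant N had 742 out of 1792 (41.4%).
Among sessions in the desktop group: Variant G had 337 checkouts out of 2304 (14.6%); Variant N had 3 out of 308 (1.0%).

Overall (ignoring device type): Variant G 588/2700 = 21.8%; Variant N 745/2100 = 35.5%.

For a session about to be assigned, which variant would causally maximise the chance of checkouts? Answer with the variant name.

Variant G is higher inside every device type stratum but Variant N is higher in aggregate. Whether to stratify depends on how device type relates to the variant.
Device type here is a post-treatment variable shaped by the variant; conditioning on it would introduce bias rather than remove it. The overall comparison is the causal one.
Pooled: Variant G 21.8% vs Variant N 35.5%; Variant N is higher overall.

Variant N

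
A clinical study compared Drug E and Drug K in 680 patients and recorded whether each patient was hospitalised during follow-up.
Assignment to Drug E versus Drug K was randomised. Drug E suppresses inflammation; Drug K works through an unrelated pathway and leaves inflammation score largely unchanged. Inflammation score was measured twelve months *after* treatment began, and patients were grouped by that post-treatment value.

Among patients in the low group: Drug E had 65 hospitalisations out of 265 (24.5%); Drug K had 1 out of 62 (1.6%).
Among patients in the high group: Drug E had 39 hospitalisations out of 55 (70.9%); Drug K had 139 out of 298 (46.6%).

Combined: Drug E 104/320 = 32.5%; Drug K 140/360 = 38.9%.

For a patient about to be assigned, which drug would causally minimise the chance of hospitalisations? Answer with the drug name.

The inflammation score-specific comparison favours Drug K throughout, but the pooled figures favour Drug E. The question is whether to condition on inflammation score.
Stratifying would compare drugs among patients the drugs themselves sorted into inflammation score groups — a form of selection on an intermediate. The unconditioned pooled rates give the total causal effect.
Pooled: Drug E 32.5% vs Drug K 38.9%; Drug E is lower overall.

Drug E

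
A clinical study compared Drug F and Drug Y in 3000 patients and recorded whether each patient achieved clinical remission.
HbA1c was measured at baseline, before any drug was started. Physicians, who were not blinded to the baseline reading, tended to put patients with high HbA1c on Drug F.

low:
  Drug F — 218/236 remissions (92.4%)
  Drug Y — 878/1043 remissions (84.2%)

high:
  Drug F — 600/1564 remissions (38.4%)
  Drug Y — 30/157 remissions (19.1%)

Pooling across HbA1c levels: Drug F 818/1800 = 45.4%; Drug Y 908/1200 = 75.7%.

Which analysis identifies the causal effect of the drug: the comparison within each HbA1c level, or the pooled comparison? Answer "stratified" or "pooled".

The imbalance in HbA1c arose from how patients were allocated, not from anything the drug did; and HbA1c independently affects the outcome. The pooled gap is confounded — condition on HbA1c.
Within each level — low: 92.4% vs 84.2%; high: 38.4% vs 19.1% — Drug F is higher every time.

stratified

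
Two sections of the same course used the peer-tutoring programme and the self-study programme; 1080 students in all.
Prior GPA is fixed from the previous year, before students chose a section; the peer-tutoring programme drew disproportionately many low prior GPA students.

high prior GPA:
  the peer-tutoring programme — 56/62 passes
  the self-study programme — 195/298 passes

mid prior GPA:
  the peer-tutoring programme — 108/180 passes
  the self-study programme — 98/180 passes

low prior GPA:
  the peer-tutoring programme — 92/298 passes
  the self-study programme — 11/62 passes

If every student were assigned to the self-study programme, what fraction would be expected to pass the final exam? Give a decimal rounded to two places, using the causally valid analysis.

0.46

The stratified and pooled comparisons disagree (the peer-tutoring programme wins within each prior GPA band; the self-study programme wins overall), so the answer turns on the causal role of prior GPA band.
Prior GPA band is set before the teaching method has any effect — it is not caused by the teaching method — and it independently drives the outcome. That makes it a confounder, so the causal comparison is within prior GPA band levels.
Standardising the self-study programme to the population prior GPA band mix: 0.333·195/298 + 0.333·98/180 + 0.333·11/62 = 0.459.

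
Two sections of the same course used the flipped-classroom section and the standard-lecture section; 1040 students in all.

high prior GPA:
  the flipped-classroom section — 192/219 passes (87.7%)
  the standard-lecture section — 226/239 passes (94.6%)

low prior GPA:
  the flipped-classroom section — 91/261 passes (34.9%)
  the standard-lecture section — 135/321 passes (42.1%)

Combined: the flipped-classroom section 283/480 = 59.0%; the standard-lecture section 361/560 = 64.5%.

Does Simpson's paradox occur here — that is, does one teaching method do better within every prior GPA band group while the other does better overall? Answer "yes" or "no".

no

Within each prior GPA band level (high prior GPA 87.7% vs 94.6%; low prior GPA 34.9% vs 42.1%), the standard-lecture section has the higher rate every time. Pooled: 59.0% vs 64.5% — the standard-lecture section has the higher rate overall. They agree.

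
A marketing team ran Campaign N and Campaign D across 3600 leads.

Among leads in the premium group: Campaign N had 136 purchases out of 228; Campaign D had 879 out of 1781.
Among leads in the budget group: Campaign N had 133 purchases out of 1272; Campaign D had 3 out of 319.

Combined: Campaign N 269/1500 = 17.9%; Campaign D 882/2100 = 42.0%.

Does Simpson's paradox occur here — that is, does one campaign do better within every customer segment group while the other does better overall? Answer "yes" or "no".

Within each customer segment level (premium 59.6% vs 49.4%; budget 10.5% vs 0.9%), Campaign N has the higher rate every time. Pooled: 17.9% vs 42.0% — Campaign D has the higher rate overall. The two comparisons disagree.

yes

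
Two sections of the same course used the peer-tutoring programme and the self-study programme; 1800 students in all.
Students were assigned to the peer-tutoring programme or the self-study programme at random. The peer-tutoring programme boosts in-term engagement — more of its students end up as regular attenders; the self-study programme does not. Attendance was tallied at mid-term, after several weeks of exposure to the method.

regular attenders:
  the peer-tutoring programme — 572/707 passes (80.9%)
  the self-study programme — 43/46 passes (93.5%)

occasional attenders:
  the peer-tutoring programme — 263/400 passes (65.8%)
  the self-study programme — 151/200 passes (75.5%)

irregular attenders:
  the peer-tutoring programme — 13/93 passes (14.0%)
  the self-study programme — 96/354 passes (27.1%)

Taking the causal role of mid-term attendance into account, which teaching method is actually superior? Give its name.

The distribution of mid-term attendance is itself part of what the teaching method does — it is an intermediate outcome. Holding it fixed would remove that part of the effect; the total effect is the pooled difference.
Pooled: the peer-tutoring programme 70.7% vs the self-study programme 48.3%; the peer-tutoring programme is higher overall.

the peer-tutoring programme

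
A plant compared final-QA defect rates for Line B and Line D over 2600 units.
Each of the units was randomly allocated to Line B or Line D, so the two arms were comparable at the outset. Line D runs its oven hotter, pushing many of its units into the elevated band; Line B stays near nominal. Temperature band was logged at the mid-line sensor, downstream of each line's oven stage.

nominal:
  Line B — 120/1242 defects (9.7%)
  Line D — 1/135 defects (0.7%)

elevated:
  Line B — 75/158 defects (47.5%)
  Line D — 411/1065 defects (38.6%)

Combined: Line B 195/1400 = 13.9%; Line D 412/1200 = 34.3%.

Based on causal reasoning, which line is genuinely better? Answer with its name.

Line B

Because the line influences in-process temperature band, in-process temperature band is a post-treatment mediator, not a confounder. Stratifying on it would bias the estimate; the causal effect is the crude pooled difference.
Pooled: Line B 13.9% vs Line D 34.3%; Line B is lower overall.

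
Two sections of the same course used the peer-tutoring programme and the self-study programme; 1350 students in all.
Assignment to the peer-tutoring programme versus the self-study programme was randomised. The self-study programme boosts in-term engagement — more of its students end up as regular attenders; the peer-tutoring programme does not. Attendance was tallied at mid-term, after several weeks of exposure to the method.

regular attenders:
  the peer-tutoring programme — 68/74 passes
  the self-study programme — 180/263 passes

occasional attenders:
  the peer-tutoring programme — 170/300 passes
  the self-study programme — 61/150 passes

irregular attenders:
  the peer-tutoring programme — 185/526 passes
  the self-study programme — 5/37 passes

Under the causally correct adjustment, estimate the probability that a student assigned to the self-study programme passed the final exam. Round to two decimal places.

0.55

the peer-tutoring programme is higher inside every mid-term attendance stratum but the self-study programme is higher in aggregate. Whether to stratify depends on how mid-term attendance relates to the teaching method.
Mid-term attendance lies on the pathway teaching method → mid-term attendance → outcome, so adjusting for it blocks the indirect effect. For the total causal effect of teaching method, use the unadjusted pooled rates.
So P(outcome | do(the self-study programme)) is just the pooled rate for the self-study programme: 246/450 = 0.547.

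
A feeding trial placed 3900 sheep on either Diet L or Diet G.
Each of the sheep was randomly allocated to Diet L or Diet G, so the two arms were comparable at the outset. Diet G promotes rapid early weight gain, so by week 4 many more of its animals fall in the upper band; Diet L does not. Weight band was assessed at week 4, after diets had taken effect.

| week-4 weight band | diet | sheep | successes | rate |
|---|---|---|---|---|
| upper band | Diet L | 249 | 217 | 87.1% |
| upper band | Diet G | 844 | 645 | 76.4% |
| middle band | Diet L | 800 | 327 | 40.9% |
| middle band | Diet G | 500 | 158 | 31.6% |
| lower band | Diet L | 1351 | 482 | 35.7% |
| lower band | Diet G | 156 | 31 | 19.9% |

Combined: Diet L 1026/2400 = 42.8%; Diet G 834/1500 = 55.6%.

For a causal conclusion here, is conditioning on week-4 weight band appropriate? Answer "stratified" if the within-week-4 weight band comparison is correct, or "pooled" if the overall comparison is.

The stratified and pooled comparisons disagree (Diet L wins within each week-4 weight band; Diet G wins overall), so the answer turns on the causal role of week-4 weight band.
Week-4 weight band is recorded after the diet and is itself shifted by it — it sits on the causal path from diet to outcome. Conditioning on a mediator would strip out part of the effect we want; the pooled comparison gives the total causal effect.
Pooled: Diet L 42.8% vs Diet G 55.6%; Diet G is higher overall.

pooled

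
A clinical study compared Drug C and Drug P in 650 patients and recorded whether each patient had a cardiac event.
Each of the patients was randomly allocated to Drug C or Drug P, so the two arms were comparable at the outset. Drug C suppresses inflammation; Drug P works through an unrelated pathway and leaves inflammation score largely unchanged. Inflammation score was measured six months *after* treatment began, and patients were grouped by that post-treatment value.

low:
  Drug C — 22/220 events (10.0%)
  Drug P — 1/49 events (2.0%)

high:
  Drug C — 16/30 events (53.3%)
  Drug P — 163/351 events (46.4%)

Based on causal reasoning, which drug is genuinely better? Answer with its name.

Stratifying would compare drugs among patients the drugs themselves sorted into inflammation score groups — a form of selection on an intermediate. The unconditioned pooled rates give the total causal effect.
Pooled: Drug C 15.2% vs Drug P 41.0%; Drug C is lower overall.

Drug C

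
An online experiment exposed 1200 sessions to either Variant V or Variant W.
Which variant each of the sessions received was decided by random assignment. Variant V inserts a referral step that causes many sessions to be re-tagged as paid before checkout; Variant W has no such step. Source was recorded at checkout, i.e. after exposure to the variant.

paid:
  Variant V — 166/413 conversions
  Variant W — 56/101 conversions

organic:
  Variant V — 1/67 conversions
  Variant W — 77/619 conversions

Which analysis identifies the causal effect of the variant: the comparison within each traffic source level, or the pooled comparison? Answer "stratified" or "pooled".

Traffic source lies on the pathway variant → traffic source → outcome, so adjusting for it blocks the indirect effect. For the total causal effect of variant, use the unadjusted pooled rates.
Pooled: Variant V 34.8% vs Variant W 18.5%; Variant V is higher overall.

pooled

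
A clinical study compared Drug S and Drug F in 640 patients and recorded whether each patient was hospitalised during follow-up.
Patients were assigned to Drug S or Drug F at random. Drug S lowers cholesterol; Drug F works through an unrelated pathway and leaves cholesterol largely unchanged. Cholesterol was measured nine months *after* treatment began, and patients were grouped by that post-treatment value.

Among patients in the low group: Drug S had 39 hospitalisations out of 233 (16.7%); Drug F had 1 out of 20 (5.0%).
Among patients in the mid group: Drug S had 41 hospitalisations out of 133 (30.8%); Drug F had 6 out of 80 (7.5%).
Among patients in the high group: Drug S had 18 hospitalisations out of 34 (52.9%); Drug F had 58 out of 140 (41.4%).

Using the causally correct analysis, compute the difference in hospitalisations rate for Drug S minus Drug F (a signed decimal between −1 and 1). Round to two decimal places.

Cholesterol is downstream of the drug. One should not condition on a consequence of treatment, so the overall rates are the right comparison.
The causal difference is the pooled difference: 0.245 − 0.271 = -0.026.

-0.03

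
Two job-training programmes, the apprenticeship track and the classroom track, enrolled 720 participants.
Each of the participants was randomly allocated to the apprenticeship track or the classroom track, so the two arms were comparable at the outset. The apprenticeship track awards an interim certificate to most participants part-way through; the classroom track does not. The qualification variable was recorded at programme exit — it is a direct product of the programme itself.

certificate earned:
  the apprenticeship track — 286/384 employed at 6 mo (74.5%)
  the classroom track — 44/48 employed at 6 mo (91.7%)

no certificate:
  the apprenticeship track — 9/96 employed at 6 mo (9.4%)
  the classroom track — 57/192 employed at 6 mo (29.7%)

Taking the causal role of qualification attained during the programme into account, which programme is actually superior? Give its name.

Qualification attained during the programme is downstream of the programme. One should not condition on a consequence of treatment, so the overall rates are the right comparison.
Pooled: the apprenticeship track 61.5% vs the classroom track 42.1%; the apprenticeship track is higher overall.

the apprenticeship track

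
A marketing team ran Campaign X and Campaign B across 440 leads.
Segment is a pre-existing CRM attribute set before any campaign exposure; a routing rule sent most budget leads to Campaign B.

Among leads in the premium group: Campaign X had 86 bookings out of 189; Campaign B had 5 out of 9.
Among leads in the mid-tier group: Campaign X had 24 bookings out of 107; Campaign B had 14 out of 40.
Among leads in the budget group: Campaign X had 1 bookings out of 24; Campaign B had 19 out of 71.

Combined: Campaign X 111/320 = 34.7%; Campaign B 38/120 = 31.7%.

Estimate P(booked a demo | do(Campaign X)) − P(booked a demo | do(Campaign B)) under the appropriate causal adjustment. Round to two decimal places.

-0.14

The customer segment-specific comparison favours Campaign B throughout, but the pooled figures favour Campaign X. The question is whether to condition on customer segment.
Customer segment differs across campaigns for reasons unrelated to any effect of the campaign itself, and it separately predicts the outcome — a classic confounder. We must compare within customer segment levels.
Adjusting over the population distribution of customer segment: 0.450·(0.455−0.556) + 0.334·(0.224−0.350) + 0.216·(0.042−0.268) = -0.136.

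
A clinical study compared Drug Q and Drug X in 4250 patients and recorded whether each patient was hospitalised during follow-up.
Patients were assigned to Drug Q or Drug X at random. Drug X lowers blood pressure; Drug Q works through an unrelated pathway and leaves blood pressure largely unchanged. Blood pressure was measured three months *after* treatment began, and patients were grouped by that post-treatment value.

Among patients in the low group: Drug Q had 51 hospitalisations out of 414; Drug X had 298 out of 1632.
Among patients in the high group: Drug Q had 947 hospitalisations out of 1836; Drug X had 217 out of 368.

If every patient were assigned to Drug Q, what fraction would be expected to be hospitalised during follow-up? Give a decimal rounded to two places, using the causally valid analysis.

Drug Q is lower inside every blood pressure stratum but Drug X is lower in aggregate. Whether to stratify depends on how blood pressure relates to the drug.
The distribution of blood pressure is itself part of what the drug does — it is an intermediate outcome. Holding it fixed would remove that part of the effect; the total effect is the pooled difference.
So P(outcome | do(Drug Q)) is just the pooled rate for Drug Q: 998/2250 = 0.444.

0.44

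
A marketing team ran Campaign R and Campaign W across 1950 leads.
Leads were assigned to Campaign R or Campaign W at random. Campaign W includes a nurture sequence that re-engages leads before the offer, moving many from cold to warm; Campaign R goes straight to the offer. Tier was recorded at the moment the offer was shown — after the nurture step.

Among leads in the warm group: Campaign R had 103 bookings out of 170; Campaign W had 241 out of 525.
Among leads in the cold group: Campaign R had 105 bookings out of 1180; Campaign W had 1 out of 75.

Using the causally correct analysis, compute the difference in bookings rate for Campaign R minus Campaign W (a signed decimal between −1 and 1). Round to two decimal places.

-0.25

Stratifying would compare campaigns among leads the campaigns themselves sorted into engagement tier groups — a form of selection on an intermediate. The unconditioned pooled rates give the total causal effect.
The causal difference is the pooled difference: 0.154 − 0.403 = -0.249.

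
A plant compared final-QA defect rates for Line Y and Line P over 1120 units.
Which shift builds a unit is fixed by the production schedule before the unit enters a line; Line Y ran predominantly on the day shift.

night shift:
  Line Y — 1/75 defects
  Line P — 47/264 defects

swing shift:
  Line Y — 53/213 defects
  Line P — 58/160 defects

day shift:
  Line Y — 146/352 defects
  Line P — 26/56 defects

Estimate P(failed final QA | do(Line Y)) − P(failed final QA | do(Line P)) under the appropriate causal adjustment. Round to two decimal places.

-0.11

Shift is set before the line has any effect — it is not caused by the line — and it independently drives the outcome. That makes it a confounder, so the causal comparison is within shift levels.
Adjusting over the population distribution of shift: 0.303·(0.013−0.178) + 0.333·(0.249−0.362) + 0.364·(0.415−0.464) = -0.106.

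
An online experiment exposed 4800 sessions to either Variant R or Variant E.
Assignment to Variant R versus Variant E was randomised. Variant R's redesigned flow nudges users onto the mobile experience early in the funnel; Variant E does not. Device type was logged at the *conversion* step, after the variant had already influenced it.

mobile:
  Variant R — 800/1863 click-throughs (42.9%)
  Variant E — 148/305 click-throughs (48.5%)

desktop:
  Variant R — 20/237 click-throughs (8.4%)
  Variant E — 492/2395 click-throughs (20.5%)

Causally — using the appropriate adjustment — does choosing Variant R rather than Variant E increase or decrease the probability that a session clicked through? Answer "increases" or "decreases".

Device type lies on the pathway variant → device type → outcome, so adjusting for it blocks the indirect effect. For the total causal effect of variant, use the unadjusted pooled rates.
Pooled: Variant R 39.0% vs Variant E 23.7%; Variant R is higher overall.

increases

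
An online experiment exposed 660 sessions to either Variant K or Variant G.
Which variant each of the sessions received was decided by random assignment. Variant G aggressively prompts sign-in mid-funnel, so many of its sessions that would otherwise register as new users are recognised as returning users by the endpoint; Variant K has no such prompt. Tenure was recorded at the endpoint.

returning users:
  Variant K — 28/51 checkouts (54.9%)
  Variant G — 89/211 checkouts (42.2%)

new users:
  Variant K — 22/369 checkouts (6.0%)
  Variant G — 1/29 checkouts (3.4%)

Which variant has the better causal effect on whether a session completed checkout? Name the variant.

Variant G

User tenure here is a post-treatment variable shaped by the variant; conditioning on it would introduce bias rather than remove it. The overall comparison is the causal one.
Pooled: Variant K 11.9% vs Variant G 37.5%; Variant G is higher overall.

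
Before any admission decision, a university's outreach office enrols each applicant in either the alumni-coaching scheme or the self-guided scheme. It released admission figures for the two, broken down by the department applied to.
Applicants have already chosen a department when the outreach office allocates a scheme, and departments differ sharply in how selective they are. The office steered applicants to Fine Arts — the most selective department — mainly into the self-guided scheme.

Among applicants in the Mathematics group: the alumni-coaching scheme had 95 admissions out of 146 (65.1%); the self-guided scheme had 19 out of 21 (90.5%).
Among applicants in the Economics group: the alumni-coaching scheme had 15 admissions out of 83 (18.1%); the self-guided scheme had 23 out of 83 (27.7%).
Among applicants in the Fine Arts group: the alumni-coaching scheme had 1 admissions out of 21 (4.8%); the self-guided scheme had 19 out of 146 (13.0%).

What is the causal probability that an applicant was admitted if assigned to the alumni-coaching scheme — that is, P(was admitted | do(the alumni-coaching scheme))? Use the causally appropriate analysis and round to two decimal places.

Here department is a common cause — it drives both which outreach scheme a case falls under and the outcome. The crude comparison mixes populations; the stratum-specific rates are the causally relevant ones.
Standardising the alumni-coaching scheme to the population department mix: 0.334·95/146 + 0.332·15/83 + 0.334·1/21 = 0.293.

0.29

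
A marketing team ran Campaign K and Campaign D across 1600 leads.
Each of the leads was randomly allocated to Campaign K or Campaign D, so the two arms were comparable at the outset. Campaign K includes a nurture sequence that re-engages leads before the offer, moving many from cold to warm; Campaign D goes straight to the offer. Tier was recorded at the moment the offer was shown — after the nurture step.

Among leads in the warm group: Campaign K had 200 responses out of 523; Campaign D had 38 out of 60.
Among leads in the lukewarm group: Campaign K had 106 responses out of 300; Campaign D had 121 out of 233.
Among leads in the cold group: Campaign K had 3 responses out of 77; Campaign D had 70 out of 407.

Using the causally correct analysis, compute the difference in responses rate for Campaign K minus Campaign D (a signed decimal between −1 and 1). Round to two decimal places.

+0.02

Campaign D is higher inside every engagement tier stratum but Campaign K is higher in aggregate. Whether to stratify depends on how engagement tier relates to the campaign.
Engagement tier lies on the pathway campaign → engagement tier → outcome, so adjusting for it blocks the indirect effect. For the total causal effect of campaign, use the unadjusted pooled rates.
The causal difference is the pooled difference: 0.343 − 0.327 = +0.016.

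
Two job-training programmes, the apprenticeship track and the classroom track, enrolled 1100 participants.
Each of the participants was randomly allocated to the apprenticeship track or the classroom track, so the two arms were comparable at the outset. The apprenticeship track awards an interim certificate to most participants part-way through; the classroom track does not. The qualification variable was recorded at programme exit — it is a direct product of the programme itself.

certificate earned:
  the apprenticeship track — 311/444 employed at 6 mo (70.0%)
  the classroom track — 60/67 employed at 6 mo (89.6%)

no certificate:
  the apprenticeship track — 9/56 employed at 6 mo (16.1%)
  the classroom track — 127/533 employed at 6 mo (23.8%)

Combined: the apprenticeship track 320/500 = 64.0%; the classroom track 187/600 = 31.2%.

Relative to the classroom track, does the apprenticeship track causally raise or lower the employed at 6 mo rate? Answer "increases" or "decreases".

the classroom track is higher inside every qualification attained during the programme stratum but the apprenticeship track is higher in aggregate. Whether to stratify depends on how qualification attained during the programme relates to the programme.
Because the programme influences qualification attained during the programme, qualification attained during the programme is a post-treatment mediator, not a confounder. Stratifying on it would bias the estimate; the causal effect is the crude pooled difference.
Pooled: the apprenticeship track 64.0% vs the classroom track 31.2%; the apprenticeship track is higher overall.

increases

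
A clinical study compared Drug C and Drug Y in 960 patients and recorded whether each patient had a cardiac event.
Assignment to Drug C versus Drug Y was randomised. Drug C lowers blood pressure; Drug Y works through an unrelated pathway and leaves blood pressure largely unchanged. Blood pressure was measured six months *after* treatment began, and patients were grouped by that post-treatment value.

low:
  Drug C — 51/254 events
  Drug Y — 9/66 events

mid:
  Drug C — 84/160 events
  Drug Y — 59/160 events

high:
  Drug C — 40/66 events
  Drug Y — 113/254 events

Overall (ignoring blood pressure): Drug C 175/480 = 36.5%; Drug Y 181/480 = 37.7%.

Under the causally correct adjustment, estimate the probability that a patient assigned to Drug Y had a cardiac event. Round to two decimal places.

Blood pressure lies on the pathway drug → blood pressure → outcome, so adjusting for it blocks the indirect effect. For the total causal effect of drug, use the unadjusted pooled rates.
So P(outcome | do(Drug Y)) is just the pooled rate for Drug Y: 181/480 = 0.377.

0.38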